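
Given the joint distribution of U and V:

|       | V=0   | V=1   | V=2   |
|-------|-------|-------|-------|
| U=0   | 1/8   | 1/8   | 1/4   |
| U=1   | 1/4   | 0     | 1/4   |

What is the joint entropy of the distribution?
H(U,V) = -Σ P(U,V) log₂ P(U,V), summed over the non-zero cells:
H(U,V) = -[(1/8)·log₂(1/8) + (1/8)·log₂(1/8) + (1/4)·log₂(1/4) + (1/4)·log₂(1/4) + (1/4)·log₂(1/4)]
  = 0.3750 + 0.3750 + 0.5000 + 0.5000 + 0.5000
  = 2.2500 bits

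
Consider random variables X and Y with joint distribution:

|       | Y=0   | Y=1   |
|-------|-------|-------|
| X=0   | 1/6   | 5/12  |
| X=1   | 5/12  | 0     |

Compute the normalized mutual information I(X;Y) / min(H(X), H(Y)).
Marginal P(X) (row sums):
  P(X=0) = 1/6 + 5/12 = 7/12
  P(X=1) = 5/12 + 0 = 5/12
Marginal P(Y) (column sums):
  P(Y=0) = 1/6 + 5/12 = 7/12
  P(Y=1) = 5/12 + 0 = 5/12

H(X) = -[(7/12)·log₂(7/12) + (5/12)·log₂(5/12)]
  = 0.4536 + 0.5263
  = 0.9799 bits
H(Y) = -[(7/12)·log₂(7/12) + (5/12)·log₂(5/12)]
  = 0.4536 + 0.5263
  = 0.9799 bits
H(X,Y) = -[(1/6)·log₂(1/6) + (5/12)·log₂(5/12) + (5/12)·log₂(5/12)]
  = 0.4308 + 0.5263 + 0.5263
  = 1.4834 bits

I(X;Y) = H(X) + H(Y) - H(X,Y)
  = 0.9799 + 0.9799 - 1.4834
  = 0.4764 bits

min(H(X), H(Y)) = min(0.9799, 0.9799) = 0.9799 bits
Normalized MI = 0.4764 / 0.9799 = 0.4862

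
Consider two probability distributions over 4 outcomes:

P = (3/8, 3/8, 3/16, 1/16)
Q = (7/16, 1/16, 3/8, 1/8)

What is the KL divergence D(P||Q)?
D(P||Q) = Σ P(i) log₂(P(i)/Q(i))
  i=0: (3/8) × log₂((3/8)/(7/16)) = (3/8) × log₂(6/7) = -0.0834
  i=1: (3/8) × log₂((3/8)/(1/16)) = (3/8) × log₂(6) = 0.9694
  i=2: (3/16) × log₂((3/16)/(3/8)) = (3/16) × log₂(1/2) = -0.1875
  i=3: (1/16) × log₂((1/16)/(1/8)) = (1/16) × log₂(1/2) = -0.0625
D(P||Q) = -0.0834 + 0.9694 - 0.1875 - 0.0625
  = 0.6360 bits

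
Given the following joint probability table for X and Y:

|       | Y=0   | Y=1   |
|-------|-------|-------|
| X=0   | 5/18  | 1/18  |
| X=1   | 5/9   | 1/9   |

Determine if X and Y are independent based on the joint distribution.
Marginal P(X) (row sums):
  P(X=0) = 5/18 + 1/18 = 1/3
  P(X=1) = 5/9 + 1/9 = 2/3
Marginal P(Y) (column sums):
  P(Y=0) = 5/18 + 5/9 = 5/6
  P(Y=1) = 1/18 + 1/9 = 1/6

X and Y are independent iff P(X=i,Y=j) = P(X=i)·P(Y=j) for every cell.
  P(X=0)·P(Y=0) = 1/3 × 5/6 = 5/18 = P(X=0,Y=0) ✓
  P(X=0)·P(Y=1) = 1/3 × 1/6 = 1/18 = P(X=0,Y=1) ✓
  P(X=1)·P(Y=0) = 2/3 × 5/6 = 5/9 = P(X=1,Y=0) ✓
  P(X=1)·P(Y=1) = 2/3 × 1/6 = 1/9 = P(X=1,Y=1) ✓

Yes, X and Y are independent: every cell factors, so I(X;Y) = 0 bits.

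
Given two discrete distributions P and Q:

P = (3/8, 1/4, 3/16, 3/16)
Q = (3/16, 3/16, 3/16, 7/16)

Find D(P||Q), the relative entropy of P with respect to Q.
D(P||Q) = Σ P(i) log₂(P(i)/Q(i))
  i=0: (3/8) × log₂((3/8)/(3/16)) = (3/8) × log₂(2) = 0.3750
  i=1: (1/4) × log₂((1/4)/(3/16)) = (1/4) × log₂(4/3) = 0.1038
  i=2: (3/16) × log₂((3/16)/(3/16)) = (3/16) × log₂(1) = 0.0000
  i=3: (3/16) × log₂((3/16)/(7/16)) = (3/16) × log₂(3/7) = -0.2292
D(P||Q) = 0.3750 + 0.1038 + 0.0000 - 0.2292
  = 0.2496 bits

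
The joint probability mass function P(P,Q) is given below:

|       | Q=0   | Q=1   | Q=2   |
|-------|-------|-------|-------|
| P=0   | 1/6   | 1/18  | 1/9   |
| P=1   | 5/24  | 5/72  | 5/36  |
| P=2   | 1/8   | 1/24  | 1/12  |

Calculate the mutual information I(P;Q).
Marginal P(P) (row sums):
  P(P=0) = 1/6 + 1/18 + 1/9 = 1/3
  P(P=1) = 5/24 + 5/72 + 5/36 = 5/12
  P(P=2) = 1/8 + 1/24 + 1/12 = 1/4
Marginal P(Q) (column sums):
  P(Q=0) = 1/6 + 5/24 + 1/8 = 1/2
  P(Q=1) = 1/18 + 5/72 + 1/24 = 1/6
  P(Q=2) = 1/9 + 5/36 + 1/12 = 1/3

H(P) = -[(1/3)·log₂(1/3) + (5/12)·log₂(5/12) + (1/4)·log₂(1/4)]
  = 0.5283 + 0.5263 + 0.5000
  = 1.5546 bits
H(Q) = -[(1/2)·log₂(1/2) + (1/6)·log₂(1/6) + (1/3)·log₂(1/3)]
  = 0.5000 + 0.4308 + 0.5283
  = 1.4591 bits
H(P,Q) = -[(1/6)·log₂(1/6) + (1/18)·log₂(1/18) + (1/9)·log₂(1/9) + (5/24)·log₂(5/24) + (5/72)·log₂(5/72) + (5/36)·log₂(5/36) + (1/8)·log₂(1/8) + (1/24)·log₂(1/24) + (1/12)·log₂(1/12)]
  = 0.4308 + 0.2317 + 0.3522 + 0.4715 + 0.2672 + 0.3956 + 0.3750 + 0.1910 + 0.2987
  = 3.0137 bits

I(P;Q) = H(P) + H(Q) - H(P,Q)
  = 1.5546 + 1.4591 - 3.0137
  = 0.0000 bits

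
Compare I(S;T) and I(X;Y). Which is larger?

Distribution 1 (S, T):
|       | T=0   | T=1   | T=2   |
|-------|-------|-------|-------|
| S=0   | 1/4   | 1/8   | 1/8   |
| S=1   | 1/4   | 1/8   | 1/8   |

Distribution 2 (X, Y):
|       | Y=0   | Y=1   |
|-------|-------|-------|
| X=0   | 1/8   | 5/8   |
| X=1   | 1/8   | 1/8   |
Distribution 1 (S, T):
Marginal P(S) (row sums):
  P(S=0) = 1/4 + 1/8 + 1/8 = 1/2
  P(S=1) = 1/4 + 1/8 + 1/8 = 1/2
Marginal P(T) (column sums):
  P(T=0) = 1/4 + 1/4 = 1/2
  P(T=1) = 1/8 + 1/8 = 1/4
  P(T=2) = 1/8 + 1/8 = 1/4

H(S) = -[(1/2)·log₂(1/2) + (1/2)·log₂(1/2)]
  = 0.5000 + 0.5000
  = 1.0000 bits
H(T) = -[(1/2)·log₂(1/2) + (1/4)·log₂(1/4) + (1/4)·log₂(1/4)]
  = 0.5000 + 0.5000 + 0.5000
  = 1.5000 bits
H(S,T) = -[(1/4)·log₂(1/4) + (1/8)·log₂(1/8) + (1/8)·log₂(1/8) + (1/4)·log₂(1/4) + (1/8)·log₂(1/8) + (1/8)·log₂(1/8)]
  = 0.5000 + 0.3750 + 0.3750 + 0.5000 + 0.3750 + 0.3750
  = 2.5000 bits

I(S;T) = H(S) + H(T) - H(S,T)
  = 1.0000 + 1.5000 - 2.5000
  = 0.0000 bits

Distribution 2 (X, Y):
Marginal P(X) (row sums):
  P(X=0) = 1/8 + 5/8 = 3/4
  P(X=1) = 1/8 + 1/8 = 1/4
Marginal P(Y) (column sums):
  P(Y=0) = 1/8 + 1/8 = 1/4
  P(Y=1) = 5/8 + 1/8 = 3/4

H(X) = -[(3/4)·log₂(3/4) + (1/4)·log₂(1/4)]
  = 0.3113 + 0.5000
  = 0.8113 bits
H(Y) = -[(1/4)·log₂(1/4) + (3/4)·log₂(3/4)]
  = 0.5000 + 0.3113
  = 0.8113 bits
H(X,Y) = -[(1/8)·log₂(1/8) + (5/8)·log₂(5/8) + (1/8)·log₂(1/8) + (1/8)·log₂(1/8)]
  = 0.3750 + 0.4238 + 0.3750 + 0.3750
  = 1.5488 bits

I(X;Y) = H(X) + H(Y) - H(X,Y)
  = 0.8113 + 0.8113 - 1.5488
  = 0.0738 bits

I(X;Y) = 0.0738 bits > I(S;T) = 0.0000 bits, so (X, Y) has the higher mutual information (stronger dependence).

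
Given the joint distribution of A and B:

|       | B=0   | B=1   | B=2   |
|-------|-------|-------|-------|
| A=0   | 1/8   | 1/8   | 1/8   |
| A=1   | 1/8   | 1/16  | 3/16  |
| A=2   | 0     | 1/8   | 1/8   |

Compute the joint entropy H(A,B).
H(A,B) = -Σ P(A,B) log₂ P(A,B), summed over the non-zero cells:
H(A,B) = -[(1/8)·log₂(1/8) + (1/8)·log₂(1/8) + (1/8)·log₂(1/8) + (1/8)·log₂(1/8) + (1/16)·log₂(1/16) + (3/16)·log₂(3/16) + (1/8)·log₂(1/8) + (1/8)·log₂(1/8)]
  = 0.3750 + 0.3750 + 0.3750 + 0.3750 + 0.2500 + 0.4528 + 0.3750 + 0.3750
  = 2.9528 bits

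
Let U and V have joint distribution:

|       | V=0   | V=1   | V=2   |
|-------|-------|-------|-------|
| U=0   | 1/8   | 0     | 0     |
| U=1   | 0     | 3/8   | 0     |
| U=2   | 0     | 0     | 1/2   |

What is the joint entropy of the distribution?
H(U,V) = -Σ P(U,V) log₂ P(U,V), summed over the non-zero cells:
H(U,V) = -[(1/8)·log₂(1/8) + (3/8)·log₂(3/8) + (1/2)·log₂(1/2)]
  = 0.3750 + 0.5306 + 0.5000
  = 1.4056 bits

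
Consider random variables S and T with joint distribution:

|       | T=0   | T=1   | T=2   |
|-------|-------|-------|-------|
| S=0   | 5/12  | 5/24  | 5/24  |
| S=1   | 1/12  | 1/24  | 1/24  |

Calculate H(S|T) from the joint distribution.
Marginal P(T) (column sums):
  P(T=0) = 5/12 + 1/12 = 1/2
  P(T=1) = 5/24 + 1/24 = 1/4
  P(T=2) = 5/24 + 1/24 = 1/4

H(S|T) = -Σ P(S,T)·log₂ P(S|T), where P(S|T) = P(S,T) / P(T)
  (S=0,T=0): P(S|T) = (5/12)/(1/2) = 5/6;  -(5/12)·log₂(5/6) = 0.1096
  (S=0,T=1): P(S|T) = (5/24)/(1/4) = 5/6;  -(5/24)·log₂(5/6) = 0.0548
  (S=0,T=2): P(S|T) = (5/24)/(1/4) = 5/6;  -(5/24)·log₂(5/6) = 0.0548
  (S=1,T=0): P(S|T) = (1/12)/(1/2) = 1/6;  -(1/12)·log₂(1/6) = 0.2154
  (S=1,T=1): P(S|T) = (1/24)/(1/4) = 1/6;  -(1/24)·log₂(1/6) = 0.1077
  (S=1,T=2): P(S|T) = (1/24)/(1/4) = 1/6;  -(1/24)·log₂(1/6) = 0.1077
H(S|T) = 0.1096 + 0.0548 + 0.0548 + 0.2154 + 0.1077 + 0.1077
  = 0.6500 bits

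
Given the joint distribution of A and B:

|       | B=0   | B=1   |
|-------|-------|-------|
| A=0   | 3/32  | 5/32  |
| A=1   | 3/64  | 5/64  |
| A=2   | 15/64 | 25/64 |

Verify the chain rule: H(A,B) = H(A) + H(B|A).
Left side:
H(A,B) = -[(3/32)·log₂(3/32) + (5/32)·log₂(5/32) + (3/64)·log₂(3/64) + (5/64)·log₂(5/64) + (15/64)·log₂(15/64) + (25/64)·log₂(25/64)]
  = 0.3202 + 0.4184 + 0.2070 + 0.2873 + 0.4906 + 0.5297
  = 2.2532 bits

Right side:
Marginal P(A) (row sums):
  P(A=0) = 3/32 + 5/32 = 1/4
  P(A=1) = 3/64 + 5/64 = 1/8
  P(A=2) = 15/64 + 25/64 = 5/8
H(A) = -[(1/4)·log₂(1/4) + (1/8)·log₂(1/8) + (5/8)·log₂(5/8)]
  = 0.5000 + 0.3750 + 0.4238
  = 1.2988 bits
H(B|A) = -Σ P(A,B)·log₂ P(B|A), where P(B|A) = P(A,B) / P(A)
  (A=0,B=0): P(B|A) = (3/32)/(1/4) = 3/8;  -(3/32)·log₂(3/8) = 0.1327
  (A=0,B=1): P(B|A) = (5/32)/(1/4) = 5/8;  -(5/32)·log₂(5/8) = 0.1059
  (A=1,B=0): P(B|A) = (3/64)/(1/8) = 3/8;  -(3/64)·log₂(3/8) = 0.0663
  (A=1,B=1): P(B|A) = (5/64)/(1/8) = 5/8;  -(5/64)·log₂(5/8) = 0.0530
  (A=2,B=0): P(B|A) = (15/64)/(5/8) = 3/8;  -(15/64)·log₂(3/8) = 0.3316
  (A=2,B=1): P(B|A) = (25/64)/(5/8) = 5/8;  -(25/64)·log₂(5/8) = 0.2649
H(B|A) = 0.1327 + 0.1059 + 0.0663 + 0.0530 + 0.3316 + 0.2649
  = 0.9544 bits
H(A) + H(B|A) = 1.2988 + 0.9544 = 2.2532 bits

Both sides equal 2.2532 bits, so the chain rule holds ✓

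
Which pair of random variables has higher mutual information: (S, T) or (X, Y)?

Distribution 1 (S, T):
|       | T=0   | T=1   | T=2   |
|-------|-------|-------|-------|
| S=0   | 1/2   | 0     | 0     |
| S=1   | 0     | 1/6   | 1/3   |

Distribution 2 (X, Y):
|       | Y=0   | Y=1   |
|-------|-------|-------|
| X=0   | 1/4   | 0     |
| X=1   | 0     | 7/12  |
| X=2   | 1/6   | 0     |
Distribution 1 (S, T):
Marginal P(S) (row sums):
  P(S=0) = 1/2 + 0 + 0 = 1/2
  P(S=1) = 0 + 1/6 + 1/3 = 1/2
Marginal P(T) (column sums):
  P(T=0) = 1/2 + 0 = 1/2
  P(T=1) = 0 + 1/6 = 1/6
  P(T=2) = 0 + 1/3 = 1/3

H(S) = -[(1/2)·log₂(1/2) + (1/2)·log₂(1/2)]
  = 0.5000 + 0.5000
  = 1.0000 bits
H(T) = -[(1/2)·log₂(1/2) + (1/6)·log₂(1/6) + (1/3)·log₂(1/3)]
  = 0.5000 + 0.4308 + 0.5283
  = 1.4591 bits
H(S,T) = -[(1/2)·log₂(1/2) + (1/6)·log₂(1/6) + (1/3)·log₂(1/3)]
  = 0.5000 + 0.4308 + 0.5283
  = 1.4591 bits

I(S;T) = H(S) + H(T) - H(S,T)
  = 1.0000 + 1.4591 - 1.4591
  = 1.0000 bits

Distribution 2 (X, Y):
Marginal P(X) (row sums):
  P(X=0) = 1/4 + 0 = 1/4
  P(X=1) = 0 + 7/12 = 7/12
  P(X=2) = 1/6 + 0 = 1/6
Marginal P(Y) (column sums):
  P(Y=0) = 1/4 + 0 + 1/6 = 5/12
  P(Y=1) = 0 + 7/12 + 0 = 7/12

H(X) = -[(1/4)·log₂(1/4) + (7/12)·log₂(7/12) + (1/6)·log₂(1/6)]
  = 0.5000 + 0.4536 + 0.4308
  = 1.3844 bits
H(Y) = -[(5/12)·log₂(5/12) + (7/12)·log₂(7/12)]
  = 0.5263 + 0.4536
  = 0.9799 bits
H(X,Y) = -[(1/4)·log₂(1/4) + (7/12)·log₂(7/12) + (1/6)·log₂(1/6)]
  = 0.5000 + 0.4536 + 0.4308
  = 1.3844 bits

I(X;Y) = H(X) + H(Y) - H(X,Y)
  = 1.3844 + 0.9799 - 1.3844
  = 0.9799 bits

I(S;T) = 1.0000 bits > I(X;Y) = 0.9799 bits, so (S, T) has the higher mutual information (stronger dependence).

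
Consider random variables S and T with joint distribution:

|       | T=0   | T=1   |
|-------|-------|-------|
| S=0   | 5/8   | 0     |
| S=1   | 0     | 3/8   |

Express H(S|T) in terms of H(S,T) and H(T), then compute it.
H(S|T) = H(S,T) - H(T)

Marginal P(T) (column sums):
  P(T=0) = 5/8 + 0 = 5/8
  P(T=1) = 0 + 3/8 = 3/8

H(S,T) = -[(5/8)·log₂(5/8) + (3/8)·log₂(3/8)]
  = 0.4238 + 0.5306
  = 0.9544 bits
H(T) = -[(5/8)·log₂(5/8) + (3/8)·log₂(3/8)]
  = 0.4238 + 0.5306
  = 0.9544 bits

H(S|T) = 0.9544 - 0.9544 = 0.0000 bits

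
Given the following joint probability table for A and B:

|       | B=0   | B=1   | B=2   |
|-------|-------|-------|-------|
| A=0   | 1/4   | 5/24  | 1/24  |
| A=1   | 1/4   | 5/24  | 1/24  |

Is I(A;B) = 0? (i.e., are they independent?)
Marginal P(A) (row sums):
  P(A=0) = 1/4 + 5/24 + 1/24 = 1/2
  P(A=1) = 1/4 + 5/24 + 1/24 = 1/2
Marginal P(B) (column sums):
  P(B=0) = 1/4 + 1/4 = 1/2
  P(B=1) = 5/24 + 5/24 = 5/12
  P(B=2) = 1/24 + 1/24 = 1/12

A and B are independent iff P(A=i,B=j) = P(A=i)·P(B=j) for every cell.
  P(A=0)·P(B=0) = 1/2 × 1/2 = 1/4 = P(A=0,B=0) ✓
  P(A=0)·P(B=1) = 1/2 × 5/12 = 5/24 = P(A=0,B=1) ✓
  P(A=0)·P(B=2) = 1/2 × 1/12 = 1/24 = P(A=0,B=2) ✓
  P(A=1)·P(B=0) = 1/2 × 1/2 = 1/4 = P(A=1,B=0) ✓
  P(A=1)·P(B=1) = 1/2 × 5/12 = 5/24 = P(A=1,B=1) ✓
  P(A=1)·P(B=2) = 1/2 × 1/12 = 1/24 = P(A=1,B=2) ✓

Yes, A and B are independent: every cell factors, so I(A;B) = 0 bits.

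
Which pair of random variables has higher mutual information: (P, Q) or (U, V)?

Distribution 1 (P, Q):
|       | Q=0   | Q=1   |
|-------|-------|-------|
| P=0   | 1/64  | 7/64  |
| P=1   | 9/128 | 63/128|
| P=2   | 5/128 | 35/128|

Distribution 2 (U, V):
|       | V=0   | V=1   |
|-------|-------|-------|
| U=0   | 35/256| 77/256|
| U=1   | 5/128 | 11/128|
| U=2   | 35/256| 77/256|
Distribution 1 (P, Q):
Marginal P(P) (row sums):
  P(P=0) = 1/64 + 7/64 = 1/8
  P(P=1) = 9/128 + 63/128 = 9/16
  P(P=2) = 5/128 + 35/128 = 5/16
Marginal P(Q) (column sums):
  P(Q=0) = 1/64 + 9/128 + 5/128 = 1/8
  P(Q=1) = 7/64 + 63/128 + 35/128 = 7/8

H(P) = -[(1/8)·log₂(1/8) + (9/16)·log₂(9/16) + (5/16)·log₂(5/16)]
  = 0.3750 + 0.4669 + 0.5244
  = 1.3663 bits
H(Q) = -[(1/8)·log₂(1/8) + (7/8)·log₂(7/8)]
  = 0.3750 + 0.1686
  = 0.5436 bits
H(P,Q) = -[(1/64)·log₂(1/64) + (7/64)·log₂(7/64) + (9/128)·log₂(9/128) + (63/128)·log₂(63/128) + (5/128)·log₂(5/128) + (35/128)·log₂(35/128)]
  = 0.0938 + 0.3492 + 0.2693 + 0.5034 + 0.1827 + 0.5115
  = 1.9099 bits

I(P;Q) = H(P) + H(Q) - H(P,Q)
  = 1.3663 + 0.5436 - 1.9099
  = 0.0000 bits

Distribution 2 (U, V):
Marginal P(U) (row sums):
  P(U=0) = 35/256 + 77/256 = 7/16
  P(U=1) = 5/128 + 11/128 = 1/8
  P(U=2) = 35/256 + 77/256 = 7/16
Marginal P(V) (column sums):
  P(V=0) = 35/256 + 5/128 + 35/256 = 5/16
  P(V=1) = 77/256 + 11/128 + 77/256 = 11/16

H(U) = -[(7/16)·log₂(7/16) + (1/8)·log₂(1/8) + (7/16)·log₂(7/16)]
  = 0.5218 + 0.3750 + 0.5218
  = 1.4186 bits
H(V) = -[(5/16)·log₂(5/16) + (11/16)·log₂(11/16)]
  = 0.5244 + 0.3716
  = 0.8960 bits
H(U,V) = -[(35/256)·log₂(35/256) + (77/256)·log₂(77/256) + (5/128)·log₂(5/128) + (11/128)·log₂(11/128) + (35/256)·log₂(35/256) + (77/256)·log₂(77/256)]
  = 0.3925 + 0.5213 + 0.1827 + 0.3043 + 0.3925 + 0.5213
  = 2.3146 bits

I(U;V) = H(U) + H(V) - H(U,V)
  = 1.4186 + 0.8960 - 2.3146
  = 0.0000 bits

Both joint tables factor as the product of their marginals, so I(P;Q) = I(U;V) = 0 bits: neither is larger (both pairs are independent).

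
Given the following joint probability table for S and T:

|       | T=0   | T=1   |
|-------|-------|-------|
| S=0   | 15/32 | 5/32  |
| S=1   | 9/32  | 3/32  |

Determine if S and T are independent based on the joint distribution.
Marginal P(S) (row sums):
  P(S=0) = 15/32 + 5/32 = 5/8
  P(S=1) = 9/32 + 3/32 = 3/8
Marginal P(T) (column sums):
  P(T=0) = 15/32 + 9/32 = 3/4
  P(T=1) = 5/32 + 3/32 = 1/4

S and T are independent iff P(S=i,T=j) = P(S=i)·P(T=j) for every cell.
  P(S=0)·P(T=0) = 5/8 × 3/4 = 15/32 = P(S=0,T=0) ✓
  P(S=0)·P(T=1) = 5/8 × 1/4 = 5/32 = P(S=0,T=1) ✓
  P(S=1)·P(T=0) = 3/8 × 3/4 = 9/32 = P(S=1,T=0) ✓
  P(S=1)·P(T=1) = 3/8 × 1/4 = 3/32 = P(S=1,T=1) ✓

Yes, S and T are independent: every cell factors, so I(S;T) = 0 bits.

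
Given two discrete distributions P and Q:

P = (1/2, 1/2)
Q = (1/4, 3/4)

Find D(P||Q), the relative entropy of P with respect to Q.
D(P||Q) = Σ P(i) log₂(P(i)/Q(i))
  i=0: (1/2) × log₂((1/2)/(1/4)) = (1/2) × log₂(2) = 0.5000
  i=1: (1/2) × log₂((1/2)/(3/4)) = (1/2) × log₂(2/3) = -0.2925
D(P||Q) = 0.5000 - 0.2925
  = 0.2075 bits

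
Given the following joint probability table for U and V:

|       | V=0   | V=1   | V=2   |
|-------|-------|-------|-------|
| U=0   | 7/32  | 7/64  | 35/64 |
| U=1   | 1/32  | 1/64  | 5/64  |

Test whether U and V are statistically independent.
Marginal P(U) (row sums):
  P(U=0) = 7/32 + 7/64 + 35/64 = 7/8
  P(U=1) = 1/32 + 1/64 + 5/64 = 1/8
Marginal P(V) (column sums):
  P(V=0) = 7/32 + 1/32 = 1/4
  P(V=1) = 7/64 + 1/64 = 1/8
  P(V=2) = 35/64 + 5/64 = 5/8

U and V are independent iff P(U=i,V=j) = P(U=i)·P(V=j) for every cell.
  P(U=0)·P(V=0) = 7/8 × 1/4 = 7/32 = P(U=0,V=0) ✓
  P(U=0)·P(V=1) = 7/8 × 1/8 = 7/64 = P(U=0,V=1) ✓
  P(U=0)·P(V=2) = 7/8 × 5/8 = 35/64 = P(U=0,V=2) ✓
  P(U=1)·P(V=0) = 1/8 × 1/4 = 1/32 = P(U=1,V=0) ✓
  P(U=1)·P(V=1) = 1/8 × 1/8 = 1/64 = P(U=1,V=1) ✓
  P(U=1)·P(V=2) = 1/8 × 5/8 = 5/64 = P(U=1,V=2) ✓

Yes, U and V are independent: every cell factors, so I(U;V) = 0 bits.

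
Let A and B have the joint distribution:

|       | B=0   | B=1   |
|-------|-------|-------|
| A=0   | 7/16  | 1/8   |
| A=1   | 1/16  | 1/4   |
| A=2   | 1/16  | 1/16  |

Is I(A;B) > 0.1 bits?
Marginal P(A) (row sums):
  P(A=0) = 7/16 + 1/8 = 9/16
  P(A=1) = 1/16 + 1/4 = 5/16
  P(A=2) = 1/16 + 1/16 = 1/8
Marginal P(B) (column sums):
  P(B=0) = 7/16 + 1/16 + 1/16 = 9/16
  P(B=1) = 1/8 + 1/4 + 1/16 = 7/16

H(A) = -[(9/16)·log₂(9/16) + (5/16)·log₂(5/16) + (1/8)·log₂(1/8)]
  = 0.4669 + 0.5244 + 0.3750
  = 1.3663 bits
H(B) = -[(9/16)·log₂(9/16) + (7/16)·log₂(7/16)]
  = 0.4669 + 0.5218
  = 0.9887 bits
H(A,B) = -[(7/16)·log₂(7/16) + (1/8)·log₂(1/8) + (1/16)·log₂(1/16) + (1/4)·log₂(1/4) + (1/16)·log₂(1/16) + (1/16)·log₂(1/16)]
  = 0.5218 + 0.3750 + 0.2500 + 0.5000 + 0.2500 + 0.2500
  = 2.1468 bits

I(A;B) = H(A) + H(B) - H(A,B)
  = 1.3663 + 0.9887 - 2.1468
  = 0.2082 bits

Yes. I(A;B) = 0.2082 bits, which is > 0.1 bits.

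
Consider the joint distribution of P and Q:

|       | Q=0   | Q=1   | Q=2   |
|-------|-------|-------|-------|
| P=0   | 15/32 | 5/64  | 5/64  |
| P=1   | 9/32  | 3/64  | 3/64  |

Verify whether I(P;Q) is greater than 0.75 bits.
Marginal P(P) (row sums):
  P(P=0) = 15/32 + 5/64 + 5/64 = 5/8
  P(P=1) = 9/32 + 3/64 + 3/64 = 3/8
Marginal P(Q) (column sums):
  P(Q=0) = 15/32 + 9/32 = 3/4
  P(Q=1) = 5/64 + 3/64 = 1/8
  P(Q=2) = 5/64 + 3/64 = 1/8

H(P) = -[(5/8)·log₂(5/8) + (3/8)·log₂(3/8)]
  = 0.4238 + 0.5306
  = 0.9544 bits
H(Q) = -[(3/4)·log₂(3/4) + (1/8)·log₂(1/8) + (1/8)·log₂(1/8)]
  = 0.3113 + 0.3750 + 0.3750
  = 1.0613 bits
H(P,Q) = -[(15/32)·log₂(15/32) + (5/64)·log₂(5/64) + (5/64)·log₂(5/64) + (9/32)·log₂(9/32) + (3/64)·log₂(3/64) + (3/64)·log₂(3/64)]
  = 0.5124 + 0.2873 + 0.2873 + 0.5147 + 0.2070 + 0.2070
  = 2.0157 bits

I(P;Q) = H(P) + H(Q) - H(P,Q)
  = 0.9544 + 1.0613 - 2.0157
  = 0.0000 bits

No. I(P;Q) = 0.0000 bits, which is ≤ 0.75 bits.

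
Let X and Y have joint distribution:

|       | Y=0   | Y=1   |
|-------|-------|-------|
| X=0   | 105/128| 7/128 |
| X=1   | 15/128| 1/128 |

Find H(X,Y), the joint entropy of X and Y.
H(X,Y) = -Σ P(X,Y) log₂ P(X,Y), summed over the non-zero cells:
H(X,Y) = -[(105/128)·log₂(105/128) + (7/128)·log₂(7/128) + (15/128)·log₂(15/128) + (1/128)·log₂(1/128)]
  = 0.2344 + 0.2293 + 0.3625 + 0.0547
  = 0.8809 bits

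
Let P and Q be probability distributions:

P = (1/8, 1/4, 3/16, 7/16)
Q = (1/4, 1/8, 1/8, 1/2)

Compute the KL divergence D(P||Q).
D(P||Q) = Σ P(i) log₂(P(i)/Q(i))
  i=0: (1/8) × log₂((1/8)/(1/4)) = (1/8) × log₂(1/2) = -0.1250
  i=1: (1/4) × log₂((1/4)/(1/8)) = (1/4) × log₂(2) = 0.2500
  i=2: (3/16) × log₂((3/16)/(1/8)) = (3/16) × log₂(3/2) = 0.1097
  i=3: (7/16) × log₂((7/16)/(1/2)) = (7/16) × log₂(7/8) = -0.0843
D(P||Q) = -0.1250 + 0.2500 + 0.1097 - 0.0843
  = 0.1504 bits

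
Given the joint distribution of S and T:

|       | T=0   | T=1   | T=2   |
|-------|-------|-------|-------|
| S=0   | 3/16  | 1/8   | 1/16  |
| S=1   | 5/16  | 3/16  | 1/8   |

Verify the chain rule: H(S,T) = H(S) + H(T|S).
Left side:
H(S,T) = -[(3/16)·log₂(3/16) + (1/8)·log₂(1/8) + (1/16)·log₂(1/16) + (5/16)·log₂(5/16) + (3/16)·log₂(3/16) + (1/8)·log₂(1/8)]
  = 0.4528 + 0.3750 + 0.2500 + 0.5244 + 0.4528 + 0.3750
  = 2.4300 bits

Right side:
Marginal P(S) (row sums):
  P(S=0) = 3/16 + 1/8 + 1/16 = 3/8
  P(S=1) = 5/16 + 3/16 + 1/8 = 5/8
H(S) = -[(3/8)·log₂(3/8) + (5/8)·log₂(5/8)]
  = 0.5306 + 0.4238
  = 0.9544 bits
H(T|S) = -Σ P(S,T)·log₂ P(T|S), where P(T|S) = P(S,T) / P(S)
  (S=0,T=0): P(T|S) = (3/16)/(3/8) = 1/2;  -(3/16)·log₂(1/2) = 0.1875
  (S=0,T=1): P(T|S) = (1/8)/(3/8) = 1/3;  -(1/8)·log₂(1/3) = 0.1981
  (S=0,T=2): P(T|S) = (1/16)/(3/8) = 1/6;  -(1/16)·log₂(1/6) = 0.1616
  (S=1,T=0): P(T|S) = (5/16)/(5/8) = 1/2;  -(5/16)·log₂(1/2) = 0.3125
  (S=1,T=1): P(T|S) = (3/16)/(5/8) = 3/10;  -(3/16)·log₂(3/10) = 0.3257
  (S=1,T=2): P(T|S) = (1/8)/(5/8) = 1/5;  -(1/8)·log₂(1/5) = 0.2902
H(T|S) = 0.1875 + 0.1981 + 0.1616 + 0.3125 + 0.3257 + 0.2902
  = 1.4756 bits
H(S) + H(T|S) = 0.9544 + 1.4756 = 2.4300 bits

Both sides equal 2.4300 bits, so the chain rule holds ✓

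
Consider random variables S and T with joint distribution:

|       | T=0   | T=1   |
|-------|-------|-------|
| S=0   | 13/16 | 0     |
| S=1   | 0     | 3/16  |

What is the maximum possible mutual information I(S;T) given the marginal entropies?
The upper bound on mutual information is I(S;T) ≤ min(H(S), H(T)).

Marginal P(S) (row sums):
  P(S=0) = 13/16 + 0 = 13/16
  P(S=1) = 0 + 3/16 = 3/16
Marginal P(T) (column sums):
  P(T=0) = 13/16 + 0 = 13/16
  P(T=1) = 0 + 3/16 = 3/16

H(S) = -[(13/16)·log₂(13/16) + (3/16)·log₂(3/16)]
  = 0.2434 + 0.4528
  = 0.6962 bits
H(T) = -[(13/16)·log₂(13/16) + (3/16)·log₂(3/16)]
  = 0.2434 + 0.4528
  = 0.6962 bits

Maximum possible I(S;T) = min(0.6962, 0.6962) = 0.6962 bits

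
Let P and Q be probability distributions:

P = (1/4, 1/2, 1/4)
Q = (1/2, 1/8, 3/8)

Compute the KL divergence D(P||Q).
D(P||Q) = Σ P(i) log₂(P(i)/Q(i))
  i=0: (1/4) × log₂((1/4)/(1/2)) = (1/4) × log₂(1/2) = -0.2500
  i=1: (1/2) × log₂((1/2)/(1/8)) = (1/2) × log₂(4) = 1.0000
  i=2: (1/4) × log₂((1/4)/(3/8)) = (1/4) × log₂(2/3) = -0.1462
D(P||Q) = -0.2500 + 1.0000 - 0.1462
  = 0.6038 bits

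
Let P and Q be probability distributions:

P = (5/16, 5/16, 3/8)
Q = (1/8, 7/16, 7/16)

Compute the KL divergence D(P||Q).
D(P||Q) = Σ P(i) log₂(P(i)/Q(i))
  i=0: (5/16) × log₂((5/16)/(1/8)) = (5/16) × log₂(5/2) = 0.4131
  i=1: (5/16) × log₂((5/16)/(7/16)) = (5/16) × log₂(5/7) = -0.1517
  i=2: (3/8) × log₂((3/8)/(7/16)) = (3/8) × log₂(6/7) = -0.0834
D(P||Q) = 0.4131 - 0.1517 - 0.0834
  = 0.1780 bits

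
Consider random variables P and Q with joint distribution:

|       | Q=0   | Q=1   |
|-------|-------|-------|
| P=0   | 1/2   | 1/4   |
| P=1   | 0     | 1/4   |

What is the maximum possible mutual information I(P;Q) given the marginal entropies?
The upper bound on mutual information is I(P;Q) ≤ min(H(P), H(Q)).

Marginal P(P) (row sums):
  P(P=0) = 1/2 + 1/4 = 3/4
  P(P=1) = 0 + 1/4 = 1/4
Marginal P(Q) (column sums):
  P(Q=0) = 1/2 + 0 = 1/2
  P(Q=1) = 1/4 + 1/4 = 1/2

H(P) = -[(3/4)·log₂(3/4) + (1/4)·log₂(1/4)]
  = 0.3113 + 0.5000
  = 0.8113 bits
H(Q) = -[(1/2)·log₂(1/2) + (1/2)·log₂(1/2)]
  = 0.5000 + 0.5000
  = 1.0000 bits

Maximum possible I(P;Q) = min(0.8113, 1.0000) = 0.8113 bits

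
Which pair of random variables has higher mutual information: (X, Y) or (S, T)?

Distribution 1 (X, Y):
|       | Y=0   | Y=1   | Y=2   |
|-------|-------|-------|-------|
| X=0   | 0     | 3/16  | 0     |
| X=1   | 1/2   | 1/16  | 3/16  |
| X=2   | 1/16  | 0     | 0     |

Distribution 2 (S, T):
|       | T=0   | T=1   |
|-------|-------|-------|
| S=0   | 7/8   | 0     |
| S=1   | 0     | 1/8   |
Distribution 1 (X, Y):
Marginal P(X) (row sums):
  P(X=0) = 0 + 3/16 + 0 = 3/16
  P(X=1) = 1/2 + 1/16 + 3/16 = 3/4
  P(X=2) = 1/16 + 0 + 0 = 1/16
Marginal P(Y) (column sums):
  P(Y=0) = 0 + 1/2 + 1/16 = 9/16
  P(Y=1) = 3/16 + 1/16 + 0 = 1/4
  P(Y=2) = 0 + 3/16 + 0 = 3/16

H(X) = -[(3/16)·log₂(3/16) + (3/4)·log₂(3/4) + (1/16)·log₂(1/16)]
  = 0.4528 + 0.3113 + 0.2500
  = 1.0141 bits
H(Y) = -[(9/16)·log₂(9/16) + (1/4)·log₂(1/4) + (3/16)·log₂(3/16)]
  = 0.4669 + 0.5000 + 0.4528
  = 1.4197 bits
H(X,Y) = -[(3/16)·log₂(3/16) + (1/2)·log₂(1/2) + (1/16)·log₂(1/16) + (3/16)·log₂(3/16) + (1/16)·log₂(1/16)]
  = 0.4528 + 0.5000 + 0.2500 + 0.4528 + 0.2500
  = 1.9056 bits

I(X;Y) = H(X) + H(Y) - H(X,Y)
  = 1.0141 + 1.4197 - 1.9056
  = 0.5282 bits

Distribution 2 (S, T):
Marginal P(S) (row sums):
  P(S=0) = 7/8 + 0 = 7/8
  P(S=1) = 0 + 1/8 = 1/8
Marginal P(T) (column sums):
  P(T=0) = 7/8 + 0 = 7/8
  P(T=1) = 0 + 1/8 = 1/8

H(S) = -[(7/8)·log₂(7/8) + (1/8)·log₂(1/8)]
  = 0.1686 + 0.3750
  = 0.5436 bits
H(T) = -[(7/8)·log₂(7/8) + (1/8)·log₂(1/8)]
  = 0.1686 + 0.3750
  = 0.5436 bits
H(S,T) = -[(7/8)·log₂(7/8) + (1/8)·log₂(1/8)]
  = 0.1686 + 0.3750
  = 0.5436 bits

I(S;T) = H(S) + H(T) - H(S,T)
  = 0.5436 + 0.5436 - 0.5436
  = 0.5436 bits

I(S;T) = 0.5436 bits > I(X;Y) = 0.5282 bits, so (S, T) has the higher mutual information (stronger dependence).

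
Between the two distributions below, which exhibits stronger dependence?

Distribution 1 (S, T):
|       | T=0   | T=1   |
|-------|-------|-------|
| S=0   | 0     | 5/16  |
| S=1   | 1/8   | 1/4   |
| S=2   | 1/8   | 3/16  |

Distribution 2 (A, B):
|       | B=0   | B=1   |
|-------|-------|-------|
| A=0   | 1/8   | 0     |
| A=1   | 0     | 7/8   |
Distribution 1 (S, T):
Marginal P(S) (row sums):
  P(S=0) = 0 + 5/16 = 5/16
  P(S=1) = 1/8 + 1/4 = 3/8
  P(S=2) = 1/8 + 3/16 = 5/16
Marginal P(T) (column sums):
  P(T=0) = 0 + 1/8 + 1/8 = 1/4
  P(T=1) = 5/16 + 1/4 + 3/16 = 3/4

H(S) = -[(5/16)·log₂(5/16) + (3/8)·log₂(3/8) + (5/16)·log₂(5/16)]
  = 0.5244 + 0.5306 + 0.5244
  = 1.5794 bits
H(T) = -[(1/4)·log₂(1/4) + (3/4)·log₂(3/4)]
  = 0.5000 + 0.3113
  = 0.8113 bits
H(S,T) = -[(5/16)·log₂(5/16) + (1/8)·log₂(1/8) + (1/4)·log₂(1/4) + (1/8)·log₂(1/8) + (3/16)·log₂(3/16)]
  = 0.5244 + 0.3750 + 0.5000 + 0.3750 + 0.4528
  = 2.2272 bits

I(S;T) = H(S) + H(T) - H(S,T)
  = 1.5794 + 0.8113 - 2.2272
  = 0.1635 bits

Distribution 2 (A, B):
Marginal P(A) (row sums):
  P(A=0) = 1/8 + 0 = 1/8
  P(A=1) = 0 + 7/8 = 7/8
Marginal P(B) (column sums):
  P(B=0) = 1/8 + 0 = 1/8
  P(B=1) = 0 + 7/8 = 7/8

H(A) = -[(1/8)·log₂(1/8) + (7/8)·log₂(7/8)]
  = 0.3750 + 0.1686
  = 0.5436 bits
H(B) = -[(1/8)·log₂(1/8) + (7/8)·log₂(7/8)]
  = 0.3750 + 0.1686
  = 0.5436 bits
H(A,B) = -[(1/8)·log₂(1/8) + (7/8)·log₂(7/8)]
  = 0.3750 + 0.1686
  = 0.5436 bits

I(A;B) = H(A) + H(B) - H(A,B)
  = 0.5436 + 0.5436 - 0.5436
  = 0.5436 bits

I(A;B) = 0.5436 bits > I(S;T) = 0.1635 bits, so (A, B) has the higher mutual information (stronger dependence).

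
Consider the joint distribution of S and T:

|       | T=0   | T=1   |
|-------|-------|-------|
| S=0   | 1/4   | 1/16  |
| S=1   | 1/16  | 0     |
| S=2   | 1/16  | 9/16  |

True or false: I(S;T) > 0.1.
Marginal P(S) (row sums):
  P(S=0) = 1/4 + 1/16 = 5/16
  P(S=1) = 1/16 + 0 = 1/16
  P(S=2) = 1/16 + 9/16 = 5/8
Marginal P(T) (column sums):
  P(T=0) = 1/4 + 1/16 + 1/16 = 3/8
  P(T=1) = 1/16 + 0 + 9/16 = 5/8

H(S) = -[(5/16)·log₂(5/16) + (1/16)·log₂(1/16) + (5/8)·log₂(5/8)]
  = 0.5244 + 0.2500 + 0.4238
  = 1.1982 bits
H(T) = -[(3/8)·log₂(3/8) + (5/8)·log₂(5/8)]
  = 0.5306 + 0.4238
  = 0.9544 bits
H(S,T) = -[(1/4)·log₂(1/4) + (1/16)·log₂(1/16) + (1/16)·log₂(1/16) + (1/16)·log₂(1/16) + (9/16)·log₂(9/16)]
  = 0.5000 + 0.2500 + 0.2500 + 0.2500 + 0.4669
  = 1.7169 bits

I(S;T) = H(S) + H(T) - H(S,T)
  = 1.1982 + 0.9544 - 1.7169
  = 0.4357 bits

True. I(S;T) = 0.4357 bits, which is > 0.1 bits.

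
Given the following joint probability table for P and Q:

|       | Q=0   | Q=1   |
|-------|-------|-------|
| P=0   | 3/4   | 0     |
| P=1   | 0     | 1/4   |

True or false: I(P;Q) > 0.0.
Marginal P(P) (row sums):
  P(P=0) = 3/4 + 0 = 3/4
  P(P=1) = 0 + 1/4 = 1/4
Marginal P(Q) (column sums):
  P(Q=0) = 3/4 + 0 = 3/4
  P(Q=1) = 0 + 1/4 = 1/4

H(P) = -[(3/4)·log₂(3/4) + (1/4)·log₂(1/4)]
  = 0.3113 + 0.5000
  = 0.8113 bits
H(Q) = -[(3/4)·log₂(3/4) + (1/4)·log₂(1/4)]
  = 0.3113 + 0.5000
  = 0.8113 bits
H(P,Q) = -[(3/4)·log₂(3/4) + (1/4)·log₂(1/4)]
  = 0.3113 + 0.5000
  = 0.8113 bits

I(P;Q) = H(P) + H(Q) - H(P,Q)
  = 0.8113 + 0.8113 - 0.8113
  = 0.8113 bits

True. I(P;Q) = 0.8113 bits, which is > 0.0 bits.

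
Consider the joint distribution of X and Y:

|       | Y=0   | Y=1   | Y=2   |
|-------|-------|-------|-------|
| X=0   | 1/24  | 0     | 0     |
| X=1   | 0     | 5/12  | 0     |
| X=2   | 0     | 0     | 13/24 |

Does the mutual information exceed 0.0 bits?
Marginal P(X) (row sums):
  P(X=0) = 1/24 + 0 + 0 = 1/24
  P(X=1) = 0 + 5/12 + 0 = 5/12
  P(X=2) = 0 + 0 + 13/24 = 13/24
Marginal P(Y) (column sums):
  P(Y=0) = 1/24 + 0 + 0 = 1/24
  P(Y=1) = 0 + 5/12 + 0 = 5/12
  P(Y=2) = 0 + 0 + 13/24 = 13/24

H(X) = -[(1/24)·log₂(1/24) + (5/12)·log₂(5/12) + (13/24)·log₂(13/24)]
  = 0.1910 + 0.5263 + 0.4791
  = 1.1964 bits
H(Y) = -[(1/24)·log₂(1/24) + (5/12)·log₂(5/12) + (13/24)·log₂(13/24)]
  = 0.1910 + 0.5263 + 0.4791
  = 1.1964 bits
H(X,Y) = -[(1/24)·log₂(1/24) + (5/12)·log₂(5/12) + (13/24)·log₂(13/24)]
  = 0.1910 + 0.5263 + 0.4791
  = 1.1964 bits

I(X;Y) = H(X) + H(Y) - H(X,Y)
  = 1.1964 + 1.1964 - 1.1964
  = 1.1964 bits

Yes. I(X;Y) = 1.1964 bits, which is > 0.0 bits.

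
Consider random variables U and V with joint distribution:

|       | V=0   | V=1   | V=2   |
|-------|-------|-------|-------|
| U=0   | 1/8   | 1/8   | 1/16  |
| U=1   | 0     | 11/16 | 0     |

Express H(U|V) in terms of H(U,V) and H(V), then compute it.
H(U|V) = H(U,V) - H(V)

Marginal P(V) (column sums):
  P(V=0) = 1/8 + 0 = 1/8
  P(V=1) = 1/8 + 11/16 = 13/16
  P(V=2) = 1/16 + 0 = 1/16

H(U,V) = -[(1/8)·log₂(1/8) + (1/8)·log₂(1/8) + (1/16)·log₂(1/16) + (11/16)·log₂(11/16)]
  = 0.3750 + 0.3750 + 0.2500 + 0.3716
  = 1.3716 bits
H(V) = -[(1/8)·log₂(1/8) + (13/16)·log₂(13/16) + (1/16)·log₂(1/16)]
  = 0.3750 + 0.2434 + 0.2500
  = 0.8684 bits

H(U|V) = 1.3716 - 0.8684 = 0.5032 bits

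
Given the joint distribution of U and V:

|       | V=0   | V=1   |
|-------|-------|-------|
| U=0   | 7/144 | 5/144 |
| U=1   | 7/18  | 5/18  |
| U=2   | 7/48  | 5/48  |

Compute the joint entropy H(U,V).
H(U,V) = -Σ P(U,V) log₂ P(U,V), summed over the non-zero cells:
H(U,V) = -[(7/144)·log₂(7/144) + (5/144)·log₂(5/144) + (7/18)·log₂(7/18) + (5/18)·log₂(5/18) + (7/48)·log₂(7/48) + (5/48)·log₂(5/48)]
  = 0.2121 + 0.1683 + 0.5299 + 0.5133 + 0.4051 + 0.3399
  = 2.1686 bits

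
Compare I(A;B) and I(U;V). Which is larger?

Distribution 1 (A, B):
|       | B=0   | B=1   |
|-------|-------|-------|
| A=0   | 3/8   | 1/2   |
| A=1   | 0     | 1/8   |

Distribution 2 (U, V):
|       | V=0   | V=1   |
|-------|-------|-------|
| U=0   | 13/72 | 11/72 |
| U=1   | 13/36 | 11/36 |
Distribution 1 (A, B):
Marginal P(A) (row sums):
  P(A=0) = 3/8 + 1/2 = 7/8
  P(A=1) = 0 + 1/8 = 1/8
Marginal P(B) (column sums):
  P(B=0) = 3/8 + 0 = 3/8
  P(B=1) = 1/2 + 1/8 = 5/8

H(A) = -[(7/8)·log₂(7/8) + (1/8)·log₂(1/8)]
  = 0.1686 + 0.3750
  = 0.5436 bits
H(B) = -[(3/8)·log₂(3/8) + (5/8)·log₂(5/8)]
  = 0.5306 + 0.4238
  = 0.9544 bits
H(A,B) = -[(3/8)·log₂(3/8) + (1/2)·log₂(1/2) + (1/8)·log₂(1/8)]
  = 0.5306 + 0.5000 + 0.3750
  = 1.4056 bits

I(A;B) = H(A) + H(B) - H(A,B)
  = 0.5436 + 0.9544 - 1.4056
  = 0.0924 bits

Distribution 2 (U, V):
Marginal P(U) (row sums):
  P(U=0) = 13/72 + 11/72 = 1/3
  P(U=1) = 13/36 + 11/36 = 2/3
Marginal P(V) (column sums):
  P(V=0) = 13/72 + 13/36 = 13/24
  P(V=1) = 11/72 + 11/36 = 11/24

H(U) = -[(1/3)·log₂(1/3) + (2/3)·log₂(2/3)]
  = 0.5283 + 0.3900
  = 0.9183 bits
H(V) = -[(13/24)·log₂(13/24) + (11/24)·log₂(11/24)]
  = 0.4791 + 0.5159
  = 0.9950 bits
H(U,V) = -[(13/72)·log₂(13/72) + (11/72)·log₂(11/72) + (13/36)·log₂(13/36) + (11/36)·log₂(11/36)]
  = 0.4459 + 0.4141 + 0.5306 + 0.5227
  = 1.9133 bits

I(U;V) = H(U) + H(V) - H(U,V)
  = 0.9183 + 0.9950 - 1.9133
  = 0.0000 bits

I(A;B) = 0.0924 bits > I(U;V) = 0.0000 bits, so (A, B) has the higher mutual information (stronger dependence).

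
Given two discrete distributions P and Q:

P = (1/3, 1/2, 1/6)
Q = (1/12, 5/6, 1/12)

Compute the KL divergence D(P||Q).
D(P||Q) = Σ P(i) log₂(P(i)/Q(i))
  i=0: (1/3) × log₂((1/3)/(1/12)) = (1/3) × log₂(4) = 0.6667
  i=1: (1/2) × log₂((1/2)/(5/6)) = (1/2) × log₂(3/5) = -0.3685
  i=2: (1/6) × log₂((1/6)/(1/12)) = (1/6) × log₂(2) = 0.1667
D(P||Q) = 0.6667 - 0.3685 + 0.1667
  = 0.4649 bits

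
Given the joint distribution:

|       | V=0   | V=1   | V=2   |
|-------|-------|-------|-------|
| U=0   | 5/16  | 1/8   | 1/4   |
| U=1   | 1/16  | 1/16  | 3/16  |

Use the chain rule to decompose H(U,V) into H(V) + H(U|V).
By the chain rule: H(U,V) = H(V) + H(U|V)

Marginal P(V) (column sums):
  P(V=0) = 5/16 + 1/16 = 3/8
  P(V=1) = 1/8 + 1/16 = 3/16
  P(V=2) = 1/4 + 3/16 = 7/16
H(V) = -[(3/8)·log₂(3/8) + (3/16)·log₂(3/16) + (7/16)·log₂(7/16)]
  = 0.5306 + 0.4528 + 0.5218
  = 1.5052 bits
H(U|V) = -Σ P(U,V)·log₂ P(U|V), where P(U|V) = P(U,V) / P(V)
  (U=0,V=0): P(U|V) = (5/16)/(3/8) = 5/6;  -(5/16)·log₂(5/6) = 0.0822
  (U=0,V=1): P(U|V) = (1/8)/(3/16) = 2/3;  -(1/8)·log₂(2/3) = 0.0731
  (U=0,V=2): P(U|V) = (1/4)/(7/16) = 4/7;  -(1/4)·log₂(4/7) = 0.2018
  (U=1,V=0): P(U|V) = (1/16)/(3/8) = 1/6;  -(1/16)·log₂(1/6) = 0.1616
  (U=1,V=1): P(U|V) = (1/16)/(3/16) = 1/3;  -(1/16)·log₂(1/3) = 0.0991
  (U=1,V=2): P(U|V) = (3/16)/(7/16) = 3/7;  -(3/16)·log₂(3/7) = 0.2292
H(U|V) = 0.0822 + 0.0731 + 0.2018 + 0.1616 + 0.0991 + 0.2292
  = 0.8470 bits

H(U,V) = H(V) + H(U|V) = 1.5052 + 0.8470 = 2.3522 bits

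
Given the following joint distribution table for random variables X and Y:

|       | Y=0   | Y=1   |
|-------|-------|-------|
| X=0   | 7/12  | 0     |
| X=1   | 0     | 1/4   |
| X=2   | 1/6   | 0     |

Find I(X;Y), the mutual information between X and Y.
Marginal P(X) (row sums):
  P(X=0) = 7/12 + 0 = 7/12
  P(X=1) = 0 + 1/4 = 1/4
  P(X=2) = 1/6 + 0 = 1/6
Marginal P(Y) (column sums):
  P(Y=0) = 7/12 + 0 + 1/6 = 3/4
  P(Y=1) = 0 + 1/4 + 0 = 1/4

H(X) = -[(7/12)·log₂(7/12) + (1/4)·log₂(1/4) + (1/6)·log₂(1/6)]
  = 0.4536 + 0.5000 + 0.4308
  = 1.3844 bits
H(Y) = -[(3/4)·log₂(3/4) + (1/4)·log₂(1/4)]
  = 0.3113 + 0.5000
  = 0.8113 bits
H(X,Y) = -[(7/12)·log₂(7/12) + (1/4)·log₂(1/4) + (1/6)·log₂(1/6)]
  = 0.4536 + 0.5000 + 0.4308
  = 1.3844 bits

I(X;Y) = H(X) + H(Y) - H(X,Y)
  = 1.3844 + 0.8113 - 1.3844
  = 0.8113 bits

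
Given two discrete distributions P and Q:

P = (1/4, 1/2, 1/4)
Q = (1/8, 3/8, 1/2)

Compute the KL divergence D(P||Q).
D(P||Q) = Σ P(i) log₂(P(i)/Q(i))
  i=0: (1/4) × log₂((1/4)/(1/8)) = (1/4) × log₂(2) = 0.2500
  i=1: (1/2) × log₂((1/2)/(3/8)) = (1/2) × log₂(4/3) = 0.2075
  i=2: (1/4) × log₂((1/4)/(1/2)) = (1/4) × log₂(1/2) = -0.2500
D(P||Q) = 0.2500 + 0.2075 - 0.2500
  = 0.2075 bits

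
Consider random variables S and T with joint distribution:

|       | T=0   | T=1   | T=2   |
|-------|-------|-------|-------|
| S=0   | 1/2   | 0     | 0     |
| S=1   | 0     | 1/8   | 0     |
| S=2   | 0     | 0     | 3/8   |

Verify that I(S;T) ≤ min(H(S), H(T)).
Marginal P(S) (row sums):
  P(S=0) = 1/2 + 0 + 0 = 1/2
  P(S=1) = 0 + 1/8 + 0 = 1/8
  P(S=2) = 0 + 0 + 3/8 = 3/8
Marginal P(T) (column sums):
  P(T=0) = 1/2 + 0 + 0 = 1/2
  P(T=1) = 0 + 1/8 + 0 = 1/8
  P(T=2) = 0 + 0 + 3/8 = 3/8

H(S) = -[(1/2)·log₂(1/2) + (1/8)·log₂(1/8) + (3/8)·log₂(3/8)]
  = 0.5000 + 0.3750 + 0.5306
  = 1.4056 bits
H(T) = -[(1/2)·log₂(1/2) + (1/8)·log₂(1/8) + (3/8)·log₂(3/8)]
  = 0.5000 + 0.3750 + 0.5306
  = 1.4056 bits
H(S,T) = -[(1/2)·log₂(1/2) + (1/8)·log₂(1/8) + (3/8)·log₂(3/8)]
  = 0.5000 + 0.3750 + 0.5306
  = 1.4056 bits

I(S;T) = H(S) + H(T) - H(S,T)
  = 1.4056 + 1.4056 - 1.4056
  = 1.4056 bits

min(H(S), H(T)) = min(1.4056, 1.4056) = 1.4056 bits
Since 1.4056 ≤ 1.4056, the bound is satisfied ✓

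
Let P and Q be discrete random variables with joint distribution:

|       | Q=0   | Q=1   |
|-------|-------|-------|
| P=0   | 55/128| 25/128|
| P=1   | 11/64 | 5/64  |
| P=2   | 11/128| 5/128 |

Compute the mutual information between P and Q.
Marginal P(P) (row sums):
  P(P=0) = 55/128 + 25/128 = 5/8
  P(P=1) = 11/64 + 5/64 = 1/4
  P(P=2) = 11/128 + 5/128 = 1/8
Marginal P(Q) (column sums):
  P(Q=0) = 55/128 + 11/64 + 11/128 = 11/16
  P(Q=1) = 25/128 + 5/64 + 5/128 = 5/16

H(P) = -[(5/8)·log₂(5/8) + (1/4)·log₂(1/4) + (1/8)·log₂(1/8)]
  = 0.4238 + 0.5000 + 0.3750
  = 1.2988 bits
H(Q) = -[(11/16)·log₂(11/16) + (5/16)·log₂(5/16)]
  = 0.3716 + 0.5244
  = 0.8960 bits
H(P,Q) = -[(55/128)·log₂(55/128) + (25/128)·log₂(25/128) + (11/64)·log₂(11/64) + (5/64)·log₂(5/64) + (11/128)·log₂(11/128) + (5/128)·log₂(5/128)]
  = 0.5236 + 0.4602 + 0.4367 + 0.2873 + 0.3043 + 0.1827
  = 2.1948 bits

I(P;Q) = H(P) + H(Q) - H(P,Q)
  = 1.2988 + 0.8960 - 2.1948
  = 0.0000 bits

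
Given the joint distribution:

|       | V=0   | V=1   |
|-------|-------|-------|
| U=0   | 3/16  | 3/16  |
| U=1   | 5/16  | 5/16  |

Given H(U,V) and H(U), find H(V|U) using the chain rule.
From the chain rule: H(U,V) = H(U) + H(V|U)
Therefore: H(V|U) = H(U,V) - H(U)

H(U,V) = -[(3/16)·log₂(3/16) + (3/16)·log₂(3/16) + (5/16)·log₂(5/16) + (5/16)·log₂(5/16)]
  = 0.4528 + 0.4528 + 0.5244 + 0.5244
  = 1.9544 bits
Marginal P(U) (row sums):
  P(U=0) = 3/16 + 3/16 = 3/8
  P(U=1) = 5/16 + 5/16 = 5/8
H(U) = -[(3/8)·log₂(3/8) + (5/8)·log₂(5/8)]
  = 0.5306 + 0.4238
  = 0.9544 bits

H(V|U) = 1.9544 - 0.9544 = 1.0000 bits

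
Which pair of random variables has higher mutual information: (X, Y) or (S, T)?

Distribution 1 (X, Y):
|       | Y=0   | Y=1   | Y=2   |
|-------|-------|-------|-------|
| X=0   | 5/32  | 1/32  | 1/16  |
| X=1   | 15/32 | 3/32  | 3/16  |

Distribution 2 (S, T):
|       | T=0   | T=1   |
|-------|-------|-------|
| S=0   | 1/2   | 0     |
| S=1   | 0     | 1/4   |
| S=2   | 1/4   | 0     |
Distribution 1 (X, Y):
Marginal P(X) (row sums):
  P(X=0) = 5/32 + 1/32 + 1/16 = 1/4
  P(X=1) = 15/32 + 3/32 + 3/16 = 3/4
Marginal P(Y) (column sums):
  P(Y=0) = 5/32 + 15/32 = 5/8
  P(Y=1) = 1/32 + 3/32 = 1/8
  P(Y=2) = 1/16 + 3/16 = 1/4

H(X) = -[(1/4)·log₂(1/4) + (3/4)·log₂(3/4)]
  = 0.5000 + 0.3113
  = 0.8113 bits
H(Y) = -[(5/8)·log₂(5/8) + (1/8)·log₂(1/8) + (1/4)·log₂(1/4)]
  = 0.4238 + 0.3750 + 0.5000
  = 1.2988 bits
H(X,Y) = -[(5/32)·log₂(5/32) + (1/32)·log₂(1/32) + (1/16)·log₂(1/16) + (15/32)·log₂(15/32) + (3/32)·log₂(3/32) + (3/16)·log₂(3/16)]
  = 0.4184 + 0.1563 + 0.2500 + 0.5124 + 0.3202 + 0.4528
  = 2.1101 bits

I(X;Y) = H(X) + H(Y) - H(X,Y)
  = 0.8113 + 1.2988 - 2.1101
  = 0.0000 bits

Distribution 2 (S, T):
Marginal P(S) (row sums):
  P(S=0) = 1/2 + 0 = 1/2
  P(S=1) = 0 + 1/4 = 1/4
  P(S=2) = 1/4 + 0 = 1/4
Marginal P(T) (column sums):
  P(T=0) = 1/2 + 0 + 1/4 = 3/4
  P(T=1) = 0 + 1/4 + 0 = 1/4

H(S) = -[(1/2)·log₂(1/2) + (1/4)·log₂(1/4) + (1/4)·log₂(1/4)]
  = 0.5000 + 0.5000 + 0.5000
  = 1.5000 bits
H(T) = -[(3/4)·log₂(3/4) + (1/4)·log₂(1/4)]
  = 0.3113 + 0.5000
  = 0.8113 bits
H(S,T) = -[(1/2)·log₂(1/2) + (1/4)·log₂(1/4) + (1/4)·log₂(1/4)]
  = 0.5000 + 0.5000 + 0.5000
  = 1.5000 bits

I(S;T) = H(S) + H(T) - H(S,T)
  = 1.5000 + 0.8113 - 1.5000
  = 0.8113 bits

I(S;T) = 0.8113 bits > I(X;Y) = 0.0000 bits, so (S, T) has the higher mutual information (stronger dependence).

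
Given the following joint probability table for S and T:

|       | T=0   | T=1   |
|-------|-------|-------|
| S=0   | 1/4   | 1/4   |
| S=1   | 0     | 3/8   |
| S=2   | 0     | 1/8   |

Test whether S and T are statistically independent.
Marginal P(S) (row sums):
  P(S=0) = 1/4 + 1/4 = 1/2
  P(S=1) = 0 + 3/8 = 3/8
  P(S=2) = 0 + 1/8 = 1/8
Marginal P(T) (column sums):
  P(T=0) = 1/4 + 0 + 0 = 1/4
  P(T=1) = 1/4 + 3/8 + 1/8 = 3/4

S and T are independent iff P(S=i,T=j) = P(S=i)·P(T=j) for every cell.
  P(S=0)·P(T=0) = 1/2 × 1/4 = 1/8, but P(S=0,T=0) = 1/4 ✗

No, S and T are not independent. Quantitatively, I(S;T) > 0:

H(S) = -[(1/2)·log₂(1/2) + (3/8)·log₂(3/8) + (1/8)·log₂(1/8)]
  = 0.5000 + 0.5306 + 0.3750
  = 1.4056 bits
H(T) = -[(1/4)·log₂(1/4) + (3/4)·log₂(3/4)]
  = 0.5000 + 0.3113
  = 0.8113 bits
H(S,T) = -[(1/4)·log₂(1/4) + (1/4)·log₂(1/4) + (3/8)·log₂(3/8) + (1/8)·log₂(1/8)]
  = 0.5000 + 0.5000 + 0.5306 + 0.3750
  = 1.9056 bits
I(S;T) = H(S) + H(T) - H(S,T) = 1.4056 + 0.8113 - 1.9056 = 0.3113 bits > 0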